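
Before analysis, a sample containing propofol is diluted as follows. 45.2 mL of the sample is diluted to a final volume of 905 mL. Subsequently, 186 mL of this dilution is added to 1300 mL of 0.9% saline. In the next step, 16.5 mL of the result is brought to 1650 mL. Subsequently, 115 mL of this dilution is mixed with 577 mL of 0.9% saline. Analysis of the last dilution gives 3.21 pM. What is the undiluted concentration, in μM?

0.309 μM

Overall dilution factor = 20.02 × 7.989 × 100 × 6.017 = 9.63 × 10⁴.
Original = 3.21 pM × 9.63 × 10⁴ = 3.09 × 10⁵ pM = 0.309 μM.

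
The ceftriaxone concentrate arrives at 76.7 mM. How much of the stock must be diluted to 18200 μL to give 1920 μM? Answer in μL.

1920 μM = 1.92 mM.
V₁ = C₂V₂/C₁ = 1.92 × 18200 / 76.7 = 456 μL.

456 μL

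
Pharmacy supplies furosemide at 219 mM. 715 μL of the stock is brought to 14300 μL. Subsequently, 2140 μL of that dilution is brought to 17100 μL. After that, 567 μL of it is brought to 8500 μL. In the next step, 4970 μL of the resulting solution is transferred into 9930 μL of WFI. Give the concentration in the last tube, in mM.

0.0305 mM

Overall dilution factor = 20 × 7.991 × 14.99 × 2.998 = 7183.
219 mM / 7183 = 0.0305 mM.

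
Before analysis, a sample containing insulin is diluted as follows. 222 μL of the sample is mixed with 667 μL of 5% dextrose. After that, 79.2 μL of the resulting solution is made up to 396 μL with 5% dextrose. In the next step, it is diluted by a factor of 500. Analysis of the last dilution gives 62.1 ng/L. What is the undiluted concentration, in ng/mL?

Overall dilution factor = 4.005 × 5 × 500 = 1.00 × 10⁴.
Original = 62.1 ng/L × 1.00 × 10⁴ = 6.22 × 10⁵ ng/L = 622 ng/mL.

622 ng/mL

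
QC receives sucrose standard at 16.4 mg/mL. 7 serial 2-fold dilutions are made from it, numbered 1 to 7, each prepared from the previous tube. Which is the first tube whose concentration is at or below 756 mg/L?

Tube n has concentration 16.4 mg/mL / 2ⁿ.
Need 2ⁿ ≥ 16.4 mg/mL / 756 mg/L = 21.7, so n ≥ 4.44.
First such tube: n = 5.

tube 5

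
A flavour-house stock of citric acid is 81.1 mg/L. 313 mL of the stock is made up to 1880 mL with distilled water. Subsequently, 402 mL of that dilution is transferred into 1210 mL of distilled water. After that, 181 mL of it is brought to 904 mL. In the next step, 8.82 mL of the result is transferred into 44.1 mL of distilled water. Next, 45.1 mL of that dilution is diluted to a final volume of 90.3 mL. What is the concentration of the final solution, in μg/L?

Overall dilution factor = 6.006 × 4.010 × 4.994 × 6 × 2.002 = 1445.
81.1 mg/L / 1445 = 0.0561 mg/L = 56.1 μg/L.

56.1 μg/L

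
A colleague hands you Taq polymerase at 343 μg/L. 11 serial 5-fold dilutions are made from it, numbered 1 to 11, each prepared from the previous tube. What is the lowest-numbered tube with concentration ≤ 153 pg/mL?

Tube n has concentration 343 μg/L / 5ⁿ.
Need 5ⁿ ≥ 343 μg/L / 153 pg/mL = 2242, so n ≥ 4.79.
First such tube: n = 5.

tube 5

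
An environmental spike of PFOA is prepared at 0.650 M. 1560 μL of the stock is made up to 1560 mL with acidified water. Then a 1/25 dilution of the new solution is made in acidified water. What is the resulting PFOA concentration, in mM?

0.0260 mM

Overall dilution factor = 1000 × 25 = 2.50 × 10⁴.
0.650 M / 2.50 × 10⁴ = 2.60 × 10⁻⁵ M = 0.0260 mM.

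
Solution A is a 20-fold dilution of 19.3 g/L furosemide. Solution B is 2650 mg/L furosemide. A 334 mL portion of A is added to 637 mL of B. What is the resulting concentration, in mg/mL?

C_A = 19.3 g/L / 20 = 0.965 g/L.
C_B = 2650 mg/L = 2.65 g/L.
C_mix = (C_A·V_A + C_B·V_B)/(V_A + V_B) = (0.965×334 + 2.65×637) / 971.0 = 2.07 g/L = 2.07 mg/mL.

2.07 mg/mL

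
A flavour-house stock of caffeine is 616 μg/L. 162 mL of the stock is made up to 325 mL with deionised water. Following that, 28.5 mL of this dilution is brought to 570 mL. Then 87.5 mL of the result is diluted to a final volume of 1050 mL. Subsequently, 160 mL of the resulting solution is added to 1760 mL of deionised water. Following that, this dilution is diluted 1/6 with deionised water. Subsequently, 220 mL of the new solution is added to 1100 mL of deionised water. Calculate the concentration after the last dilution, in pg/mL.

2.96 pg/mL

Overall dilution factor = 2.006 × 20 × 12 × 12 × 6 × 6 = 2.08 × 10⁵.
616 μg/L / 2.08 × 10⁵ = 2.96 × 10⁻³ μg/L = 2.96 pg/mL.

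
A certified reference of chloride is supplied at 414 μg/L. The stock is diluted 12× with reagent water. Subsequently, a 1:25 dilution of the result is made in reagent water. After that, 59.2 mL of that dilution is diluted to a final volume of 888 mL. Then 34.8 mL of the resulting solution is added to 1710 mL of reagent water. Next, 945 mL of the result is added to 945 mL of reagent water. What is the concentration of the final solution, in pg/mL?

Overall dilution factor = 12 × 25 × 15 × 50.14 × 2 = 4.51 × 10⁵.
414 μg/L / 4.51 × 10⁵ = 9.17 × 10⁻⁴ μg/L = 0.917 pg/mL.

0.917 pg/mL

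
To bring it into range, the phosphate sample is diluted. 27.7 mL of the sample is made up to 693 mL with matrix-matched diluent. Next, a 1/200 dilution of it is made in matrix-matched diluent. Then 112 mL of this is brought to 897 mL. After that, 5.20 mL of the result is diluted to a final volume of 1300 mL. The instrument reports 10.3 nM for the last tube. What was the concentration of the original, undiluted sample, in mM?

103 mM

Overall dilution factor = 25.02 × 200 × 8.009 × 250 = 1.00 × 10⁷.
Original = 10.3 nM × 1.00 × 10⁷ = 1.03 × 10⁸ nM = 103 mM.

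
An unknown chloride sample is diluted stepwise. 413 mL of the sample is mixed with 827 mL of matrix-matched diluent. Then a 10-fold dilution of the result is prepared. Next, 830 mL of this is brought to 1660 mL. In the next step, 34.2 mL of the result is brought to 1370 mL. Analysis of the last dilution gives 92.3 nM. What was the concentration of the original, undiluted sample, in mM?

0.222 mM

Overall dilution factor = 3.002 × 10 × 2 × 40.06 = 2405.
Original = 92.3 nM × 2405 = 2.22 × 10⁵ nM = 0.222 mM.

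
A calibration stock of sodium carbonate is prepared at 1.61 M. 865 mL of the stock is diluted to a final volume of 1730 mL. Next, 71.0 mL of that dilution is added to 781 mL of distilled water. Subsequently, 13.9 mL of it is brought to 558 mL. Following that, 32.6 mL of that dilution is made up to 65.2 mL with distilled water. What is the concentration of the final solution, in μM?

Overall dilution factor = 2 × 12 × 40.14 × 2 = 1927.
1.61 M / 1927 = 8.36 × 10⁻⁴ M = 836 μM.

836 μM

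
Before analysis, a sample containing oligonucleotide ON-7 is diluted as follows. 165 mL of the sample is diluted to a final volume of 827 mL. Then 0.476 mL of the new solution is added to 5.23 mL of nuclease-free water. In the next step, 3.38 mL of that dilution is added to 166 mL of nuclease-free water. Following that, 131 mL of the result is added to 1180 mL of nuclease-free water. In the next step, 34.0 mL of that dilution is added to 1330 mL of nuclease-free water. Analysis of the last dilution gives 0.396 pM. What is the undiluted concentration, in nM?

479 nM

Overall dilution factor = 5.012 × 11.99 × 50.11 × 10.01 × 40.12 = 1.21 × 10⁶.
Original = 0.396 pM × 1.21 × 10⁶ = 4.79 × 10⁵ pM = 479 nM.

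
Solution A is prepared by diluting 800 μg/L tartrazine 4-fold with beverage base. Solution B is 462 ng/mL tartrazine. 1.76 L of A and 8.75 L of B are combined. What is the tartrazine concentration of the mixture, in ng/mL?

418 ng/mL

C_A = 800 μg/L / 4 = 200 μg/L.
C_B = 462 ng/mL = 462 μg/L.
C_mix = (C_A·V_A + C_B·V_B)/(V_A + V_B) = (200×1.76 + 462×8.75) / 10.51 = 418 μg/L = 418 ng/mL.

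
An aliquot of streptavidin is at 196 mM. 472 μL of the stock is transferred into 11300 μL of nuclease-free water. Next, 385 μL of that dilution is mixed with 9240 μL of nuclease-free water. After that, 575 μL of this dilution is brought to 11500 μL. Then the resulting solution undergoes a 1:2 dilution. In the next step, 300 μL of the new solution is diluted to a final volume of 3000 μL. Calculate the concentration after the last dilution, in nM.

786 nM

Overall dilution factor = 24.94 × 25 × 20 × 2 × 10 = 2.49 × 10⁵.
196 mM / 2.49 × 10⁵ = 7.86 × 10⁻⁴ mM = 786 nM.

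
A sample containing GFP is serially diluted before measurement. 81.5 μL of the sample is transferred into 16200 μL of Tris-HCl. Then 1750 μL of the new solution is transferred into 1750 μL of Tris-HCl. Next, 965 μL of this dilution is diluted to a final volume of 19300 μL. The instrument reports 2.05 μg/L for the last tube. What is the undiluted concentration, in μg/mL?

Overall dilution factor = 199.8 × 2 × 20 = 7991.
Original = 2.05 μg/L × 7991 = 1.64 × 10⁴ μg/L = 16.4 μg/mL.

16.4 μg/mL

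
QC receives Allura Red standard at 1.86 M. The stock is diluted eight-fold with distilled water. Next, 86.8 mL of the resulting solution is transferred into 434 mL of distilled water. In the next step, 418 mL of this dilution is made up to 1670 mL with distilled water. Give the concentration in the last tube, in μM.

9700 μM

Overall dilution factor = 8 × 6 × 3.995 = 192.
1.86 M / 192 = 9.70 × 10⁻³ M = 9700 μM.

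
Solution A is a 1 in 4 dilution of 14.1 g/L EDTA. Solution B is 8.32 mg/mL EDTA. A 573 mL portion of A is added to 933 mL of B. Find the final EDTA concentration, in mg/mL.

C_A = 14.1 g/L / 4 = 3.52 g/L.
C_B = 8.32 mg/mL = 8.32 g/L.
C_mix = (C_A·V_A + C_B·V_B)/(V_A + V_B) = (3.52×573 + 8.32×933) / 1506 = 6.50 g/L = 6.50 mg/mL.

6.50 mg/mL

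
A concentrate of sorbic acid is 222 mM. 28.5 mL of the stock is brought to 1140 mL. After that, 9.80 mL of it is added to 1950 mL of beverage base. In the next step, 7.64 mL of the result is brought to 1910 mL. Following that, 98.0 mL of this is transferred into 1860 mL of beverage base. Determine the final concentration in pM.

Overall dilution factor = 40 × 200.0 × 250 × 19.98 = 4.00 × 10⁷.
222 mM / 4.00 × 10⁷ = 5.56 × 10⁻⁶ mM = 5560 pM.

5560 pM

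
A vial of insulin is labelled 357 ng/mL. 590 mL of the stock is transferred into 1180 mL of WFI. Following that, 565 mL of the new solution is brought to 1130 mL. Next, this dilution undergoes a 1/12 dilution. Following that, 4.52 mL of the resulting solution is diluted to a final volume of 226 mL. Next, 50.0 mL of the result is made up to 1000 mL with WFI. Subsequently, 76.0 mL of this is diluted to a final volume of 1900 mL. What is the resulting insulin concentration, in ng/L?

Overall dilution factor = 3 × 2 × 12 × 50 × 20 × 25 = 1.80 × 10⁶.
357 ng/mL / 1.80 × 10⁶ = 1.98 × 10⁻⁴ ng/mL = 0.198 ng/L.

0.198 ng/L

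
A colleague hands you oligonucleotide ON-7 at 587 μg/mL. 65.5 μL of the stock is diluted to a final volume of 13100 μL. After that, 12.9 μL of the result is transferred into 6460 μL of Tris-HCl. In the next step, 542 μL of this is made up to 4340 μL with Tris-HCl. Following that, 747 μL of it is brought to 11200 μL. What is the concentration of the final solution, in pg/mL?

Overall dilution factor = 200 × 501.8 × 8.007 × 14.99 = 1.20 × 10⁷.
587 μg/mL / 1.20 × 10⁷ = 4.87 × 10⁻⁵ μg/mL = 48.7 pg/mL.

48.7 pg/mL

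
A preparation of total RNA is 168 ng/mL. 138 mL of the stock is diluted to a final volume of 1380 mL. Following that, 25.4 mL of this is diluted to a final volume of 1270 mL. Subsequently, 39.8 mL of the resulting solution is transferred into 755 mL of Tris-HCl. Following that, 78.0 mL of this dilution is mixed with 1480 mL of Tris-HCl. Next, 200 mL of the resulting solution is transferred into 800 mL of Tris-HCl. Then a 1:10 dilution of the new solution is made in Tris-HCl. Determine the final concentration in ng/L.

Overall dilution factor = 10 × 50 × 19.97 × 19.97 × 5 × 10 = 9.97 × 10⁶.
168 ng/mL / 9.97 × 10⁶ = 1.68 × 10⁻⁵ ng/mL = 0.0168 ng/L.

0.0168 ng/L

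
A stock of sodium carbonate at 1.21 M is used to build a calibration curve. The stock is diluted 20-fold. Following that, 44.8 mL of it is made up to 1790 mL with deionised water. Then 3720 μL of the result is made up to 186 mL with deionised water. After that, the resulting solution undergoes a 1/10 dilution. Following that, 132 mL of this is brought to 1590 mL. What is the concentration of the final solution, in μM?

0.251 μM

Overall dilution factor = 20 × 39.96 × 50 × 10 × 12.05 = 4.81 × 10⁶.
1.21 M / 4.81 × 10⁶ = 2.51 × 10⁻⁷ M = 0.251 μM.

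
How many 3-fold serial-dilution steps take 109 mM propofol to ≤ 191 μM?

Need 3ⁿ ≥ 571, so n ≥ log(571)/log(3) = 5.78.
Minimum whole steps: n = 6.

6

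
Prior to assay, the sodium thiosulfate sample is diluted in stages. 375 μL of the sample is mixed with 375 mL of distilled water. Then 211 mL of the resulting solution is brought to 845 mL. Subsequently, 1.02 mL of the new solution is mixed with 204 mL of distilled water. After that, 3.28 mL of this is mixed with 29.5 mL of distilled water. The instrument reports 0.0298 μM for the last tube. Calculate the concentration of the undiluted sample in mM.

240 mM

Overall dilution factor = 1001 × 4.005 × 201 × 9.994 = 8.05 × 10⁶.
Original = 0.0298 μM × 8.05 × 10⁶ = 2.40 × 10⁵ μM = 240 mM.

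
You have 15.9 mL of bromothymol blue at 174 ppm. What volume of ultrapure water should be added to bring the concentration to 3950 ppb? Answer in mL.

3950 ppb = 3.95 ppm.
V₂ = C₁V₁/C₂ = 174 × 15.9 / 3.95 = 700 mL.
Diluent to add = V₂ − V₁ = 700 − 15.9 = 685 mL.

685 mL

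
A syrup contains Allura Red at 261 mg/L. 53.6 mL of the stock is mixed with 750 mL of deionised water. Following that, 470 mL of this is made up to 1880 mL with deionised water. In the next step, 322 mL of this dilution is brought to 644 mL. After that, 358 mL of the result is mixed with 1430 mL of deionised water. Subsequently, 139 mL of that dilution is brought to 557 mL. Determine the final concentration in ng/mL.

Overall dilution factor = 14.99 × 4 × 2 × 4.994 × 4.007 = 2400.
261 mg/L / 2400 = 0.109 mg/L = 109 ng/mL.

109 ng/mL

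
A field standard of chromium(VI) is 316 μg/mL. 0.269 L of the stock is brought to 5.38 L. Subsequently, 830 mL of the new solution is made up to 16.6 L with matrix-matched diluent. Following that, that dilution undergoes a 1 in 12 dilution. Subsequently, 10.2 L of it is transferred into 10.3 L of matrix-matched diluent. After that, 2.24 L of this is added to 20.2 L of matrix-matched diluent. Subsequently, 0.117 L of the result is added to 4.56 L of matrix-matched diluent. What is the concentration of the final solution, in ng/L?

81.8 ng/L

Overall dilution factor = 20 × 20 × 12 × 2.010 × 10.02 × 39.97 = 3.86 × 10⁶.
316 μg/mL / 3.86 × 10⁶ = 8.18 × 10⁻⁵ μg/mL = 81.8 ng/L.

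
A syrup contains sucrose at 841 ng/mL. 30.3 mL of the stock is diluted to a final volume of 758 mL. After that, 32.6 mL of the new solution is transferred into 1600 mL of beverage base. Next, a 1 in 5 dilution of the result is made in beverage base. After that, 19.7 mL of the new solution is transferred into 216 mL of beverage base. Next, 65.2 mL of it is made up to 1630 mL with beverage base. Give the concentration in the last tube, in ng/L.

0.449 ng/L

Overall dilution factor = 25.02 × 50.08 × 5 × 11.96 × 25 = 1.87 × 10⁶.
841 ng/mL / 1.87 × 10⁶ = 4.49 × 10⁻⁴ ng/mL = 0.449 ng/L.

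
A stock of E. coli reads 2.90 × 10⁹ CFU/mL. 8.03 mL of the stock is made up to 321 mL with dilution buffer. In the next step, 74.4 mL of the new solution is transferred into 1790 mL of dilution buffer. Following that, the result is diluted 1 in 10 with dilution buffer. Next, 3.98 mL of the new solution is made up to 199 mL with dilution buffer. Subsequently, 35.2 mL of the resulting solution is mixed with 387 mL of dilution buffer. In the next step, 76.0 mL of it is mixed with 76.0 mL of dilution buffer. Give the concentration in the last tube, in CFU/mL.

Overall dilution factor = 39.98 × 25.06 × 10 × 50 × 11.99 × 2 = 1.20 × 10⁷.
2.90 × 10⁹ CFU/mL / 1.20 × 10⁷ = 241 CFU/mL.

241 CFU/mL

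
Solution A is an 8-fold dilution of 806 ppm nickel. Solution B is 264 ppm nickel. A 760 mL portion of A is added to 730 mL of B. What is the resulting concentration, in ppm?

C_A = 806 ppm / 8 = 101 ppm.
C_mix = (C_A·V_A + C_B·V_B)/(V_A + V_B) = (101×760 + 264×730) / 1490 = 181 ppm.

181 ppm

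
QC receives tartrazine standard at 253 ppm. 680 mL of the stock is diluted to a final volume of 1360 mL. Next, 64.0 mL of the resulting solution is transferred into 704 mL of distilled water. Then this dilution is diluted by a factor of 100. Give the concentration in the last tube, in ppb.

105 ppb

Overall dilution factor = 2 × 12 × 100 = 2400.
253 ppm / 2400 = 0.105 ppm = 105 ppb.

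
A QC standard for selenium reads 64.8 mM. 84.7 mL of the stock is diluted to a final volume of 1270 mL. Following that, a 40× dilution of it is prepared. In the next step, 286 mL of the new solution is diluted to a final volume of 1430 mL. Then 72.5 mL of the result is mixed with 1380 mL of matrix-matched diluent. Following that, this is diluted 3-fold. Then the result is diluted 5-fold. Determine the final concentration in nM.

71.9 nM

Overall dilution factor = 14.99 × 40 × 5 × 20.03 × 3 × 5 = 9.01 × 10⁵.
64.8 mM / 9.01 × 10⁵ = 7.19 × 10⁻⁵ mM = 71.9 nM.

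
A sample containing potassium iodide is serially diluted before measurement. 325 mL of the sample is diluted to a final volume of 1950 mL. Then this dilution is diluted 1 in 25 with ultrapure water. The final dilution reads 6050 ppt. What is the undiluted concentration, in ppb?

908 ppb

Overall dilution factor = 6 × 25 = 150.
Original = 6050 ppt × 150 = 9.07 × 10⁵ ppt = 908 ppb.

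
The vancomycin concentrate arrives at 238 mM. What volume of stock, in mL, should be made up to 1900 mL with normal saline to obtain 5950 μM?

5950 μM = 5.95 mM.
V₁ = C₂V₂/C₁ = 5.95 × 1900 / 238 = 47.5 mL.

47.5 mL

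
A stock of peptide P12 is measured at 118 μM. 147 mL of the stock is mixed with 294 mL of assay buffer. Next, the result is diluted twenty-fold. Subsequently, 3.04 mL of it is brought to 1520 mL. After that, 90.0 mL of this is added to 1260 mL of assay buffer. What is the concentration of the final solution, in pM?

262 pM

Overall dilution factor = 3 × 20 × 500 × 15 = 4.50 × 10⁵.
118 μM / 4.50 × 10⁵ = 2.62 × 10⁻⁴ μM = 262 pM.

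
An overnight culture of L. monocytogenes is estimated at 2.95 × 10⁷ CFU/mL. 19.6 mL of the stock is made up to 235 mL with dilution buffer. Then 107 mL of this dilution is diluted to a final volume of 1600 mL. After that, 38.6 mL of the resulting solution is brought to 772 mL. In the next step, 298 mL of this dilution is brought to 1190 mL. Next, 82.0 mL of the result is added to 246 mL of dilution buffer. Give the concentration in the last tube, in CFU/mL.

515 CFU/mL

Overall dilution factor = 11.99 × 14.95 × 20 × 3.993 × 4 = 5.73 × 10⁴.
2.95 × 10⁷ CFU/mL / 5.73 × 10⁴ = 515 CFU/mL.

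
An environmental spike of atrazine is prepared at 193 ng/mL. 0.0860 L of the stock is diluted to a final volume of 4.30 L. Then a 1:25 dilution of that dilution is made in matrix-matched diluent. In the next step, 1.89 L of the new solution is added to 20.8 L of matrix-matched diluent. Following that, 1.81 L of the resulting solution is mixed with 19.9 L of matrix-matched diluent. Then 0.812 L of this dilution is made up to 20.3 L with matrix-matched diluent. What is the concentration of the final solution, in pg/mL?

0.0429 pg/mL

Overall dilution factor = 50 × 25 × 12.01 × 11.99 × 25 = 4.50 × 10⁶.
193 ng/mL / 4.50 × 10⁶ = 4.29 × 10⁻⁵ ng/mL = 0.0429 pg/mL.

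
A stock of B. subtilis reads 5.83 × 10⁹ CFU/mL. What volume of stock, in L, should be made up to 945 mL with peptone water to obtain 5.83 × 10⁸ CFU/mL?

0.0945 L

V₁ = C₂V₂/C₁ = 5.83 × 10⁸ × 945 / 5.83 × 10⁹ = 94.5 mL = 0.0945 L.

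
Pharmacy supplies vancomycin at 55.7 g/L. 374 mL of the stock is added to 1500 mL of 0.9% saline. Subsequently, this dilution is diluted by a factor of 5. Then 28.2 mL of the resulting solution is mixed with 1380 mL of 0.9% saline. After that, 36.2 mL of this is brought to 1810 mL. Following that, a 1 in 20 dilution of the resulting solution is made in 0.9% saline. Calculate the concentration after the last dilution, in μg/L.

44.5 μg/L

Overall dilution factor = 5.011 × 5 × 49.94 × 50 × 20 = 1.25 × 10⁶.
55.7 g/L / 1.25 × 10⁶ = 4.45 × 10⁻⁵ g/L = 44.5 μg/L.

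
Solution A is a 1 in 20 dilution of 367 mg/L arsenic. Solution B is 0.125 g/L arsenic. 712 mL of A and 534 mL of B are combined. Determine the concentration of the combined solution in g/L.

C_A = 367 mg/L / 20 = 18.3 mg/L.
C_B = 0.125 g/L = 125 mg/L.
C_mix = (C_A·V_A + C_B·V_B)/(V_A + V_B) = (18.3×712 + 125×534) / 1246 = 64.1 mg/L = 0.0641 g/L.

0.0641 g/L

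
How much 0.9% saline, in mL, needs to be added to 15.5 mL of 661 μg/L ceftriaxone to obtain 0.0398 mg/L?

0.0398 mg/L = 39.8 μg/L.
V₂ = C₁V₁/C₂ = 661 × 15.5 / 39.8 = 257 mL.
Diluent to add = V₂ − V₁ = 257 − 15.5 = 242 mL.

242 mL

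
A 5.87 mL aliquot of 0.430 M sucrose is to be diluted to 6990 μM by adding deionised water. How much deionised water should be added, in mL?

355 mL

6990 μM = 6.99 × 10⁻³ M.
V₂ = C₁V₁/C₂ = 0.430 × 5.87 / 6.99 × 10⁻³ = 361 mL.
Diluent to add = V₂ − V₁ = 361 − 5.87 = 355 mL.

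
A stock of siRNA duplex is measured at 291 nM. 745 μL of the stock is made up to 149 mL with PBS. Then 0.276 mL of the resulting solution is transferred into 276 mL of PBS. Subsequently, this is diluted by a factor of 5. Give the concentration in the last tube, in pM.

0.291 pM

Overall dilution factor = 200 × 1001 × 5 = 1.00 × 10⁶.
291 nM / 1.00 × 10⁶ = 2.91 × 10⁻⁴ nM = 0.291 pM.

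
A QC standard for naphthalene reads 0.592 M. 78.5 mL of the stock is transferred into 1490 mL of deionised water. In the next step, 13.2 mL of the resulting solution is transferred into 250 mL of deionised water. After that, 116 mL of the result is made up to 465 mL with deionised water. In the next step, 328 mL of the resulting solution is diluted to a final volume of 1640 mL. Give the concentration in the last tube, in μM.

Overall dilution factor = 19.98 × 19.94 × 4.009 × 5 = 7985.
0.592 M / 7985 = 7.41 × 10⁻⁵ M = 74.1 μM.

74.1 μM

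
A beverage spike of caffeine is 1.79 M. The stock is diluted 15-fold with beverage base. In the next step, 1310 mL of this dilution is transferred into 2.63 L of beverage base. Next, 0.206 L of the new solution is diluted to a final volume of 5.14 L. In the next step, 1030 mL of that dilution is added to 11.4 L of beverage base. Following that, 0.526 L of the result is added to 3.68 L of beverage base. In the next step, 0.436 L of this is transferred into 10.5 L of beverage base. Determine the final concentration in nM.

657 nM

Overall dilution factor = 15 × 3.008 × 24.95 × 12.07 × 7.996 × 25.08 = 2.72 × 10⁶.
1.79 M / 2.72 × 10⁶ = 6.57 × 10⁻⁷ M = 657 nM.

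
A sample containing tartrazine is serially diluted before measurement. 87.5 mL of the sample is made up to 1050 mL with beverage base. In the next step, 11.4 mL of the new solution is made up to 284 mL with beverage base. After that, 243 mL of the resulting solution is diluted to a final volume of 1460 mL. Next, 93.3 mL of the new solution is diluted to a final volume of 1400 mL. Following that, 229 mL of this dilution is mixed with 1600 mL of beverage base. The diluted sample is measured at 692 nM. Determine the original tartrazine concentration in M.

0.149 M

Overall dilution factor = 12 × 24.91 × 6.008 × 15.01 × 7.987 = 2.15 × 10⁵.
Original = 692 nM × 2.15 × 10⁵ = 1.49 × 10⁸ nM = 0.149 M.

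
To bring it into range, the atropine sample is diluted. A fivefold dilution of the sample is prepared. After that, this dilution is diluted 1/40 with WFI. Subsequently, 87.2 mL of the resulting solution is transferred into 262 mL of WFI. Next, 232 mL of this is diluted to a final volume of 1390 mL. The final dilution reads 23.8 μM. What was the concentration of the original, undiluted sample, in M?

0.114 M

Overall dilution factor = 5 × 40 × 4.005 × 5.991 = 4799.
Original = 23.8 μM × 4799 = 1.14 × 10⁵ μM = 0.114 M.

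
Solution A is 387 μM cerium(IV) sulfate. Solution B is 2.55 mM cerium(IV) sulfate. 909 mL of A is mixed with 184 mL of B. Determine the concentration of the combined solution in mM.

0.751 mM

C_B = 2.55 mM = 2550 μM.
C_mix = (C_A·V_A + C_B·V_B)/(V_A + V_B) = (387×909 + 2550×184) / 1093 = 751 μM = 0.751 mM.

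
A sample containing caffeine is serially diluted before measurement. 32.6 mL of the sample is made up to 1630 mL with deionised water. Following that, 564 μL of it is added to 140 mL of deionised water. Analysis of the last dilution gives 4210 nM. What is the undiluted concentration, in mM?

52.5 mM

Overall dilution factor = 50 × 249.2 = 1.25 × 10⁴.
Original = 4210 nM × 1.25 × 10⁴ = 5.25 × 10⁷ nM = 52.5 mM.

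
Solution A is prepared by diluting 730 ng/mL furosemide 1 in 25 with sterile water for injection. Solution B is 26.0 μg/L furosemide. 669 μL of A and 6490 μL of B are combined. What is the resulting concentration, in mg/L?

C_A = 730 ng/mL / 25 = 29.2 ng/mL.
C_B = 26.0 μg/L = 26.0 ng/mL.
C_mix = (C_A·V_A + C_B·V_B)/(V_A + V_B) = (29.2×669 + 26.0×6490) / 7159 = 26.3 ng/mL = 0.0263 mg/L.

0.0263 mg/L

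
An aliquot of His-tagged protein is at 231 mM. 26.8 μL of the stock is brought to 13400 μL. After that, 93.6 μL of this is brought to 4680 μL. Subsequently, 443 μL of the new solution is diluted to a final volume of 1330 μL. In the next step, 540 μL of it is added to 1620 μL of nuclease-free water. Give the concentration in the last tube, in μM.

Overall dilution factor = 500 × 50 × 3.002 × 4 = 3.00 × 10⁵.
231 mM / 3.00 × 10⁵ = 7.69 × 10⁻⁴ mM = 0.769 μM.

0.769 μM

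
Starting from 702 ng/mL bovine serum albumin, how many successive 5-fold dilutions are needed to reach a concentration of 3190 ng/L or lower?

4

Need 5ⁿ ≥ 220, so n ≥ log(220)/log(5) = 3.35.
Minimum whole steps: n = 4.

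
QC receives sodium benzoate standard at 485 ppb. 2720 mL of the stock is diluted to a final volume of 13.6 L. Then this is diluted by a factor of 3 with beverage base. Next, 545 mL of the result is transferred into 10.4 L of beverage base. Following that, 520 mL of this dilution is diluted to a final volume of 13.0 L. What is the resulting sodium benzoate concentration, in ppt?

Overall dilution factor = 5 × 3 × 20.08 × 25 = 7531.
485 ppb / 7531 = 0.0644 ppb = 64.4 ppt.

64.4 ppt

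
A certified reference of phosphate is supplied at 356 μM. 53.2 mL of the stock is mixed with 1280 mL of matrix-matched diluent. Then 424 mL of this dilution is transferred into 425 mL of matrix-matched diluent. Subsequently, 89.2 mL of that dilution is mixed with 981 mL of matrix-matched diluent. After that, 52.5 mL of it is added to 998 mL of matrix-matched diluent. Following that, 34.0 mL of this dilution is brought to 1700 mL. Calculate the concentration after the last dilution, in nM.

0.591 nM

Overall dilution factor = 25.06 × 2.002 × 12.00 × 20.01 × 50 = 6.02 × 10⁵.
356 μM / 6.02 × 10⁵ = 5.91 × 10⁻⁴ μM = 0.591 nM.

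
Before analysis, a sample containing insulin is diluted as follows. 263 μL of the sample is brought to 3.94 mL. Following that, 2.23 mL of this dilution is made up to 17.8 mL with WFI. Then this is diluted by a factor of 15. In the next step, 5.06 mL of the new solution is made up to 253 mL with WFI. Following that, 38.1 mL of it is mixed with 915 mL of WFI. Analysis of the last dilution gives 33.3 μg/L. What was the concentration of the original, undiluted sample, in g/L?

Overall dilution factor = 14.98 × 7.982 × 15 × 50 × 25.02 = 2.24 × 10⁶.
Original = 33.3 μg/L × 2.24 × 10⁶ = 7.47 × 10⁷ μg/L = 74.7 g/L.

74.7 g/L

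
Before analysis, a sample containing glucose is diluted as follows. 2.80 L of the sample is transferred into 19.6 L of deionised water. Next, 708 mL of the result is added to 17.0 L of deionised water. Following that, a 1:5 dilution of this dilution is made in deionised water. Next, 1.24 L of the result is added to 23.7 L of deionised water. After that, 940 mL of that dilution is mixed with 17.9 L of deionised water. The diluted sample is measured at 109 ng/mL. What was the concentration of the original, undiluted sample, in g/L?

Overall dilution factor = 8 × 25.01 × 5 × 20.11 × 20.04 = 4.03 × 10⁵.
Original = 109 ng/mL × 4.03 × 10⁵ = 4.40 × 10⁷ ng/mL = 44.0 g/L.

44.0 g/L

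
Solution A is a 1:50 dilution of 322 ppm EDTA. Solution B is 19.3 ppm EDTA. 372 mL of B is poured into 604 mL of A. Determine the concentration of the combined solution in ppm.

11.3 ppm

C_A = 322 ppm / 50 = 6.44 ppm.
C_mix = (C_A·V_A + C_B·V_B)/(V_A + V_B) = (6.44×604 + 19.3×372) / 976.0 = 11.3 ppm.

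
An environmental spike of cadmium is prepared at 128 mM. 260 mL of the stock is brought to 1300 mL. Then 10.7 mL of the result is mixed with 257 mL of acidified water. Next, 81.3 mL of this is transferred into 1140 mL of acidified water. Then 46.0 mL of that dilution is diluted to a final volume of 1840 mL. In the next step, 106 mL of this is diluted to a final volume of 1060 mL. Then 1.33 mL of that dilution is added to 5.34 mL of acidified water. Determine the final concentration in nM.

Overall dilution factor = 5 × 25.02 × 15.02 × 40 × 10 × 5.015 = 3.77 × 10⁶.
128 mM / 3.77 × 10⁶ = 3.40 × 10⁻⁵ mM = 34.0 nM.

34.0 nM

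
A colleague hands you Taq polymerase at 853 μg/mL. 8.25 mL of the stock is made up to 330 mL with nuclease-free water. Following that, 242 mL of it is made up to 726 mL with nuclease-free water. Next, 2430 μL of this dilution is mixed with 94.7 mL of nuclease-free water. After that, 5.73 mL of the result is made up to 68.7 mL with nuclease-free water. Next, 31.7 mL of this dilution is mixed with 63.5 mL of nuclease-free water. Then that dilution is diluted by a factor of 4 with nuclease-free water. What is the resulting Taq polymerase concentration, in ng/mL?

Overall dilution factor = 40 × 3 × 39.97 × 11.99 × 3.003 × 4 = 6.91 × 10⁵.
853 μg/mL / 6.91 × 10⁵ = 1.23 × 10⁻³ μg/mL = 1.23 ng/mL.

1.23 ng/mL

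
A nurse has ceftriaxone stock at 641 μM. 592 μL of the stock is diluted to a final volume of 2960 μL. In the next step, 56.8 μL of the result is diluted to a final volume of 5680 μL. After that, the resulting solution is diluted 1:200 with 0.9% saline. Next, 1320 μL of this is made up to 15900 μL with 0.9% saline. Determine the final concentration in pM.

Overall dilution factor = 5 × 100 × 200 × 12.05 = 1.20 × 10⁶.
641 μM / 1.20 × 10⁶ = 5.32 × 10⁻⁴ μM = 532 pM.

532 pM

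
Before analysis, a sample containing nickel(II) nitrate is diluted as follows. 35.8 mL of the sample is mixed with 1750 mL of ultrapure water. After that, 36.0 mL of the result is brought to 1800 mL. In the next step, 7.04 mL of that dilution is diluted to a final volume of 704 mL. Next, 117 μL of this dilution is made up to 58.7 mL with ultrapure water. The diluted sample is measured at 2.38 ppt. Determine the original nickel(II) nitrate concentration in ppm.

Overall dilution factor = 49.88 × 50 × 100 × 501.7 = 1.25 × 10⁸.
Original = 2.38 ppt × 1.25 × 10⁸ = 2.98 × 10⁸ ppt = 298 ppm.

298 ppm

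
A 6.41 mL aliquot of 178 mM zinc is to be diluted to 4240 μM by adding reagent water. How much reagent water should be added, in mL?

4240 μM = 4.24 mM.
V₂ = C₁V₁/C₂ = 178 × 6.41 / 4.24 = 269 mL.
Diluent to add = V₂ − V₁ = 269 − 6.41 = 263 mL.

263 mL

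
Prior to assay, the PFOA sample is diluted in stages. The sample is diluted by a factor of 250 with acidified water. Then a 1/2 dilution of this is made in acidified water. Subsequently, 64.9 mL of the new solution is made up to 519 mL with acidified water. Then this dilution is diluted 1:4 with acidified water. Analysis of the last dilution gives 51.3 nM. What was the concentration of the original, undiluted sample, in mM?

0.820 mM

Overall dilution factor = 250 × 2 × 7.997 × 4 = 1.60 × 10⁴.
Original = 51.3 nM × 1.60 × 10⁴ = 8.20 × 10⁵ nM = 0.820 mM.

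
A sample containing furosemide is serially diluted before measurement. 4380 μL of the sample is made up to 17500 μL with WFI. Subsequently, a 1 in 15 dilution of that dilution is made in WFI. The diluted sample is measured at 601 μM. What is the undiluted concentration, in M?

Overall dilution factor = 3.995 × 15 = 59.9.
Original = 601 μM × 59.9 = 3.60 × 10⁴ μM = 0.0360 M.

0.0360 M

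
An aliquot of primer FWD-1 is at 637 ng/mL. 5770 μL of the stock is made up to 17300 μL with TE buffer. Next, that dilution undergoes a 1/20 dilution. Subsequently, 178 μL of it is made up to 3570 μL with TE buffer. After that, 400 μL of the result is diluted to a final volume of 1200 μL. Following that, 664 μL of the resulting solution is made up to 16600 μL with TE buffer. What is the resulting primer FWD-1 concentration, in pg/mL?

Overall dilution factor = 2.998 × 20 × 20.06 × 3 × 25 = 9.02 × 10⁴.
637 ng/mL / 9.02 × 10⁴ = 7.06 × 10⁻³ ng/mL = 7.06 pg/mL.

7.06 pg/mL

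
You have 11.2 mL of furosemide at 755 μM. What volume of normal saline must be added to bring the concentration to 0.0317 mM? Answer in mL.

0.0317 mM = 31.7 μM.
V₂ = C₁V₁/C₂ = 755 × 11.2 / 31.7 = 267 mL.
Diluent to add = V₂ − V₁ = 267 − 11.2 = 256 mL.

256 mL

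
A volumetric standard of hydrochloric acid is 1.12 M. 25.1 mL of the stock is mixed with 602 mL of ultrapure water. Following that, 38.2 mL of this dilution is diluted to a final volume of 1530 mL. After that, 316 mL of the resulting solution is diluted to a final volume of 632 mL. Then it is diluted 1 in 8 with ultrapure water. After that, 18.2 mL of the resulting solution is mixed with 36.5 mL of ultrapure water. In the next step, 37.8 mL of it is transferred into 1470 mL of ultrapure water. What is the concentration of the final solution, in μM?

0.583 μM

Overall dilution factor = 24.98 × 40.05 × 2 × 8 × 3.005 × 39.89 = 1.92 × 10⁶.
1.12 M / 1.92 × 10⁶ = 5.83 × 10⁻⁷ M = 0.583 μM.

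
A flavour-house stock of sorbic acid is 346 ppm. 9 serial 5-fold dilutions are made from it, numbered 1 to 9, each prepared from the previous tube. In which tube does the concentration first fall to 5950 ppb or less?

tube 3

Tube n has concentration 346 ppm / 5ⁿ.
Need 5ⁿ ≥ 346 ppm / 5950 ppb = 58.2, so n ≥ 2.52.
First such tube: n = 3.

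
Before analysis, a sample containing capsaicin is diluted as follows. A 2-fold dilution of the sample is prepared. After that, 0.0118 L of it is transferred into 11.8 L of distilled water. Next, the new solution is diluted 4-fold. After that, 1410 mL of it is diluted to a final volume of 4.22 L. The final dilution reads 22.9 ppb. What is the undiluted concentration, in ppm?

Overall dilution factor = 2 × 1001 × 4 × 2.993 = 2.40 × 10⁴.
Original = 22.9 ppb × 2.40 × 10⁴ = 5.49 × 10⁵ ppb = 549 ppm.

549 ppm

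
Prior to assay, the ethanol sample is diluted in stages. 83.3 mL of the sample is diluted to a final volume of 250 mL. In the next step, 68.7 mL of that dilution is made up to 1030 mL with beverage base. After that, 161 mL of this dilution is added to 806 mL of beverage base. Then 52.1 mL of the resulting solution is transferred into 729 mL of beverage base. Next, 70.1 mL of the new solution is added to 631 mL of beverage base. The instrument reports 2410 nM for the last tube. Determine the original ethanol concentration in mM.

97.7 mM

Overall dilution factor = 3.001 × 14.99 × 6.006 × 14.99 × 10.00 = 4.05 × 10⁴.
Original = 2410 nM × 4.05 × 10⁴ = 9.77 × 10⁷ nM = 97.7 mM.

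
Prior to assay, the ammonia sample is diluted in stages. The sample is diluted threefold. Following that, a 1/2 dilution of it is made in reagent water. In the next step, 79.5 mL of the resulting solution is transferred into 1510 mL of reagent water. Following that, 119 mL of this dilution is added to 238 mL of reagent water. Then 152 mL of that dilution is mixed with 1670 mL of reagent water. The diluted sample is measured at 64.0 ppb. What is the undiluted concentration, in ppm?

Overall dilution factor = 3 × 2 × 19.99 × 3 × 11.99 = 4314.
Original = 64.0 ppb × 4314 = 2.76 × 10⁵ ppb = 276 ppm.

276 ppm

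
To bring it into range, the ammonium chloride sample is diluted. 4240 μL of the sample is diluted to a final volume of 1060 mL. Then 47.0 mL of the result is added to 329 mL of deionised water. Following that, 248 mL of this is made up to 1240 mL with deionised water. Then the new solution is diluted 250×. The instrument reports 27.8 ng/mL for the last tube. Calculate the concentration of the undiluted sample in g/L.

Overall dilution factor = 250 × 8 × 5 × 250 = 2.50 × 10⁶.
Original = 27.8 ng/mL × 2.50 × 10⁶ = 6.95 × 10⁷ ng/mL = 69.5 g/L.

69.5 g/L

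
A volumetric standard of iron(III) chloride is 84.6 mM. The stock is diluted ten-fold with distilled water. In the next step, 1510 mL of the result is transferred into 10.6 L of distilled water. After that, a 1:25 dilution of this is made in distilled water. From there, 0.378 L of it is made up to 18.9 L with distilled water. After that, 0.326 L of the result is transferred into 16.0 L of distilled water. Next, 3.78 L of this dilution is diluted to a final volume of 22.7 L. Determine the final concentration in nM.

Overall dilution factor = 10 × 8.020 × 25 × 50 × 50.08 × 6.005 = 3.01 × 10⁷.
84.6 mM / 3.01 × 10⁷ = 2.81 × 10⁻⁶ mM = 2.81 nM.

2.81 nM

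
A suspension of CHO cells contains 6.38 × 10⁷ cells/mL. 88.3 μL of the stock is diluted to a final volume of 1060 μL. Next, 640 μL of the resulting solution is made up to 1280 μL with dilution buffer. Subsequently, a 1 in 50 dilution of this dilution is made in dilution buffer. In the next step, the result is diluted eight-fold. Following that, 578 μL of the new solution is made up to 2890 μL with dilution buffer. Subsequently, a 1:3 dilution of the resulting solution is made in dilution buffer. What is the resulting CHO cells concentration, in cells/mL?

Overall dilution factor = 12.00 × 2 × 50 × 8 × 5 × 3 = 1.44 × 10⁵.
6.38 × 10⁷ cells/mL / 1.44 × 10⁵ = 443 cells/mL.

443 cells/mL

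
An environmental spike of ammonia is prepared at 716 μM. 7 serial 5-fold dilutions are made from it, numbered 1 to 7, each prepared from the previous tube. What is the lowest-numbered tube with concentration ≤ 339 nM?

tube 5

Tube n has concentration 716 μM / 5ⁿ.
Need 5ⁿ ≥ 716 μM / 339 nM = 2112, so n ≥ 4.76.
First such tube: n = 5.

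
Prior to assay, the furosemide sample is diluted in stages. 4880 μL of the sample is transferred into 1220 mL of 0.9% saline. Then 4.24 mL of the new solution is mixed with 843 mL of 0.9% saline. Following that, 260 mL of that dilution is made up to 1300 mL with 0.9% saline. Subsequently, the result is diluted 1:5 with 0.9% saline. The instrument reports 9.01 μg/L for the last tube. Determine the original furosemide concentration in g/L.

Overall dilution factor = 251 × 199.8 × 5 × 5 = 1.25 × 10⁶.
Original = 9.01 μg/L × 1.25 × 10⁶ = 1.13 × 10⁷ μg/L = 11.3 g/L.

11.3 g/L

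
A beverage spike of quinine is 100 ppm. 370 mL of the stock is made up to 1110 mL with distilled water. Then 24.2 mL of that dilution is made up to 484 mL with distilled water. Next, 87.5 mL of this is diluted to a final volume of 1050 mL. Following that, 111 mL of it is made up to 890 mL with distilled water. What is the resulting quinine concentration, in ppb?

17.3 ppb

Overall dilution factor = 3 × 20 × 12 × 8.018 = 5773.
100 ppm / 5773 = 0.0173 ppm = 17.3 ppb.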